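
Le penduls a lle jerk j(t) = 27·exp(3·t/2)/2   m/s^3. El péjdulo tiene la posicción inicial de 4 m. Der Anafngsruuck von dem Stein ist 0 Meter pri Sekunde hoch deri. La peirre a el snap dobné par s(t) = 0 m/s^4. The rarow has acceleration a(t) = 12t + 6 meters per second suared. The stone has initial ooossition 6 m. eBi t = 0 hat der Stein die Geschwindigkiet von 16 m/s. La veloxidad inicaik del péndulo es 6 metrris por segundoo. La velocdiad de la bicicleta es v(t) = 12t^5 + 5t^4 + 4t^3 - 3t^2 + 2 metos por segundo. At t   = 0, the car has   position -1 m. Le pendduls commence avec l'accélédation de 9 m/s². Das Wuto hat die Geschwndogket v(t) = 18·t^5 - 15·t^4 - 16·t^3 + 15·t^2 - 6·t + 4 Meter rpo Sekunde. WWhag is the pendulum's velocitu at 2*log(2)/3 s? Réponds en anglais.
To find the answer, we compute 2 antiderivatives of j(t) = 27·exp(3·t/2)/2. Taking ∫j(t)dt and applying a(0) = 9, we find a(t) = 9·exp(3·t/2). The antiderivative of acceleration, with v(0) = 6, gives velocity: v(t) = 6·exp(3·t/2). We have velocity v(t) = 6·exp(3·t/2). Substituting t = 2*log(2)/3: v(2*log(2)/3) = 12.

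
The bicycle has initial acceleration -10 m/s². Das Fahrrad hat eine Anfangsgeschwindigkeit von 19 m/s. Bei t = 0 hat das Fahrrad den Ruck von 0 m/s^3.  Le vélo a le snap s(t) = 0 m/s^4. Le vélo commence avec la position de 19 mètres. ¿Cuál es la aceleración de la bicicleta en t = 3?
Necesitamos integrar nuestra ecuación del snap s(t) = 0 2 veces. Integrando el snap y usando la condición inicial j(0) = 0, obtenemos j(t) = 0. La antiderivada de la sacudida es la aceleración. Usando a(0) = -10, obtenemos a(t) = -10. De la ecuación de la aceleración a(t) = -10, sustituimos t = 3 para obtener a = -10.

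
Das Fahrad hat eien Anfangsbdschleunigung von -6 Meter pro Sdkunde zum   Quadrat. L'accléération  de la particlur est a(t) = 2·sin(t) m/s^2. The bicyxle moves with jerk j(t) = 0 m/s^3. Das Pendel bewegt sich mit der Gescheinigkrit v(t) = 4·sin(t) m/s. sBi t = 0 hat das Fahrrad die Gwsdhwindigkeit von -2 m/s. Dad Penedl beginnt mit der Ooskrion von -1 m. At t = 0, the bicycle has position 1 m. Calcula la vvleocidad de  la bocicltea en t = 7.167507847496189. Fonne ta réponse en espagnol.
Necesitamos integrar nuestra ecuación de la sacudida j(t) = 0 2 veces. Integrando la sacudida y usando la condición inicial a(0) = -6, obtenemos a(t) = -6. Integrando la aceleración y usando la condición inicial v(0) = -2, obtenemos v(t) = -6·t - 2. De la ecuación de la velocidad v(t) = -6·t - 2, sustituimos t = 7.167507847496189 para obtener v = -45.0050470849771.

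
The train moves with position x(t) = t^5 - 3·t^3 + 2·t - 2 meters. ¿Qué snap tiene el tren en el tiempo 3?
Para resolver esto, necesitamos tomar 4 derivadas de nuestra ecuación de la posición x(t) = t^5 - 3·t^3 + 2·t - 2. Tomando d/dt de x(t), encontramos v(t) = 5·t^4 - 9·t^2 + 2. La derivada de la velocidad da la aceleración: a(t) = 20·t^3 - 18·t. Derivando la aceleración, obtenemos la sacudida: j(t) = 60·t^2 - 18. Derivando la sacudida, obtenemos el snap: s(t) = 120·t. Tenemos el snap s(t) = 120·t. Sustituyendo t = 3: s(3) = 360.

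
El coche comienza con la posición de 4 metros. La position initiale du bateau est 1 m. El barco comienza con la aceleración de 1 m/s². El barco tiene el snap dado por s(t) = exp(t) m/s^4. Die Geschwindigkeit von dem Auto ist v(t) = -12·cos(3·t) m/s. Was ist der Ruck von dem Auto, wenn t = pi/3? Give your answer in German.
Ausgehend von der Geschwindigkeit v(t) = -12·cos(3·t), nehmen wir 2 Ableitungen. Durch Ableiten von der Geschwindigkeit erhalten wir die Beschleunigung: a(t) = 36·sin(3·t). Durch Ableiten von der Beschleunigung erhalten wir den Ruck: j(t) = 108·cos(3·t). Aus der Gleichung für den Ruck j(t) = 108·cos(3·t), setzen wir t = pi/3 ein und erhalten j = -108.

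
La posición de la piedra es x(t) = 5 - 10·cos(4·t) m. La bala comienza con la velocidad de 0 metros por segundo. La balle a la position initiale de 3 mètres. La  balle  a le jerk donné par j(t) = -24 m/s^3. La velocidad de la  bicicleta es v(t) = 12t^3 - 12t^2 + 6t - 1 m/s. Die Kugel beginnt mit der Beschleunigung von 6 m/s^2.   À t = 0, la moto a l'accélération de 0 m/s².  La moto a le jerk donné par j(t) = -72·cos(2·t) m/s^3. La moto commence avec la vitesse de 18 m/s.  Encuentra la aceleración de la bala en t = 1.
Necesitamos integrar nuestra ecuación de la sacudida j(t) = -24 1 vez. La integral de la sacudida, con a(0) = 6, da la aceleración: a(t) = 6 - 24·t. Usando a(t) = 6 - 24·t y sustituyendo t = 1, encontramos a = -18.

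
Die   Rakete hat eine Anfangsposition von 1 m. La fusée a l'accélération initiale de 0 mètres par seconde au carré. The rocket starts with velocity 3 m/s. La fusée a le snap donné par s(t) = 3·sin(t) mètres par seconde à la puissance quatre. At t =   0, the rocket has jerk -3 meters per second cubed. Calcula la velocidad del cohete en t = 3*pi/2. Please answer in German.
Um dies zu lösen, müssen wir 3 Stammfunktionen unserer Gleichung für den Snap s(t) = 3·sin(t) finden. Das Integral von dem Snap, mit j(0) = -3, ergibt den Ruck: j(t) = -3·cos(t). Das Integral von dem Ruck ist die Beschleunigung. Mit a(0) = 0 erhalten wir a(t) = -3·sin(t). Mit ∫a(t)dt und Anwendung von v(0) = 3, finden wir v(t) = 3·cos(t). Wir haben die Geschwindigkeit v(t) = 3·cos(t). Durch Einsetzen von t = 3*pi/2: v(3*pi/2) = 0.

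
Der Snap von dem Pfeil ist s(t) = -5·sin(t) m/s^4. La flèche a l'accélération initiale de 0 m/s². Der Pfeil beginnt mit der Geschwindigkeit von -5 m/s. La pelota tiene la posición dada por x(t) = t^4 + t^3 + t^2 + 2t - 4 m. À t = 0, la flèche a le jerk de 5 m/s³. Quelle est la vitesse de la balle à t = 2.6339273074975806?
Pour résoudre ceci, nous devons prendre 1 dérivée de notre équation de la position x(t) = t^4 + t^3 + t^2 + 2·t - 4. La dérivée de la position donne la vitesse: v(t) = 4·t^3 + 3·t^2 + 2·t + 2. Nous avons la vitesse v(t) = 4·t^3 + 3·t^2 + 2·t + 2. En substituant t = 2.6339273074975806: v(2.6339273074975806) = 101.172826332961.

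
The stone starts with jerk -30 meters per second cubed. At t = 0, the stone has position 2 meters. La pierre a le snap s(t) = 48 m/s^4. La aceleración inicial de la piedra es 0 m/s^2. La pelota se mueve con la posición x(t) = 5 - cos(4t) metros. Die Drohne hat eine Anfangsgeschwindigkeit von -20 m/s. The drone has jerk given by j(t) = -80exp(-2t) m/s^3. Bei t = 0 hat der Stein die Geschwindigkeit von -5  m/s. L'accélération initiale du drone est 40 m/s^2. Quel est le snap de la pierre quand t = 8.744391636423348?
Nous avons le snap s(t) = 48. En substituant t = 8.744391636423348: s(8.744391636423348) = 48.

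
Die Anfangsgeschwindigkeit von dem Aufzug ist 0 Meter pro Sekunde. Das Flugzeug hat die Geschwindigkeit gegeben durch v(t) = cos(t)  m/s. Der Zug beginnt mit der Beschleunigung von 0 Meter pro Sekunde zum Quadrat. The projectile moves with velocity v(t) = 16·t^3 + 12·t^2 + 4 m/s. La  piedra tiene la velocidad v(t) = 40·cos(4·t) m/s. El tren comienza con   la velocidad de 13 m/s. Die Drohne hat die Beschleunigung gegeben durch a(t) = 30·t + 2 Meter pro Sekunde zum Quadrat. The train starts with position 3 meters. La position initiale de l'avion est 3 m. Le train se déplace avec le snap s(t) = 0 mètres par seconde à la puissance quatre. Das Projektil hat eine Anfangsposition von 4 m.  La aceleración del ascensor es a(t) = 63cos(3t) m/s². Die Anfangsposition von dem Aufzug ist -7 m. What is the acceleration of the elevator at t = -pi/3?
From the given acceleration equation a(t) = 63·cos(3·t), we substitute t = -pi/3 to get a = -63.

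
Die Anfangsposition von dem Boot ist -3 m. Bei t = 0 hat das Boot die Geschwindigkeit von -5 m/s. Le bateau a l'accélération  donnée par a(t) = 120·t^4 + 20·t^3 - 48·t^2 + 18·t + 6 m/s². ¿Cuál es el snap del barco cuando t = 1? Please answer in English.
We must differentiate our acceleration equation a(t) = 120·t^4 + 20·t^3 - 48·t^2 + 18·t + 6 2 times. Taking d/dt of a(t), we find j(t) = 480·t^3 + 60·t^2 - 96·t + 18. Taking d/dt of j(t), we find s(t) = 1440·t^2 + 120·t - 96. We have snap s(t) = 1440·t^2 + 120·t - 96. Substituting t = 1: s(1) = 1464.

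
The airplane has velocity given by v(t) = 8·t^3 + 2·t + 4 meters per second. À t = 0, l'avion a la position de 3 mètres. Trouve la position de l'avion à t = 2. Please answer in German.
Wir müssen das Integral unserer Gleichung für die Geschwindigkeit v(t) = 8·t^3 + 2·t + 4 1-mal finden. Mit ∫v(t)dt und Anwendung von x(0) = 3, finden wir x(t) = 2·t^4 + t^2 + 4·t + 3. Aus der Gleichung für die Position x(t) = 2·t^4 + t^2 + 4·t + 3, setzen wir t = 2 ein und erhalten x = 47.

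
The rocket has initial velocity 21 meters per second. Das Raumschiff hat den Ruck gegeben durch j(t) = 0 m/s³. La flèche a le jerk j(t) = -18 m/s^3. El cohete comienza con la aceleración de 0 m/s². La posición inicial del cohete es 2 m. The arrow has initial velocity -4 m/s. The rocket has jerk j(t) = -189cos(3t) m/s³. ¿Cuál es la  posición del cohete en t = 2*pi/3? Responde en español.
Partiendo de la sacudida j(t) = -189·cos(3·t), tomamos 3 integrales. Tomando ∫j(t)dt y aplicando a(0) = 0, encontramos a(t) = -63·sin(3·t). La antiderivada de la aceleración, con v(0) = 21, da la velocidad: v(t) = 21·cos(3·t). La antiderivada de la velocidad, con x(0) = 2, da la posición: x(t) = 7·sin(3·t) + 2. Usando x(t) = 7·sin(3·t) + 2 y sustituyendo t = 2*pi/3, encontramos x = 2.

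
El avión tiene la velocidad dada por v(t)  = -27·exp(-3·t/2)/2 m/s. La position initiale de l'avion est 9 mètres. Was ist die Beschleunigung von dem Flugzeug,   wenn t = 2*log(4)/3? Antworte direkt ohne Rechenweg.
Bei t = 2*log(4)/3, a = 81/16.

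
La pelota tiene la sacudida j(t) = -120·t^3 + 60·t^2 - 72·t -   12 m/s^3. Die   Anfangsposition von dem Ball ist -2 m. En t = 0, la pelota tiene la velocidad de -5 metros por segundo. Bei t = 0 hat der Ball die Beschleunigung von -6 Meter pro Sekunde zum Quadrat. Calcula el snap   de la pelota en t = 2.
Partiendo de la sacudida j(t) = -120·t^3 + 60·t^2 - 72·t - 12, tomamos 1 derivada. Tomando d/dt de j(t), encontramos s(t) = -360·t^2 + 120·t - 72. Tenemos el snap s(t) = -360·t^2 + 120·t - 72. Sustituyendo t = 2: s(2) = -1272.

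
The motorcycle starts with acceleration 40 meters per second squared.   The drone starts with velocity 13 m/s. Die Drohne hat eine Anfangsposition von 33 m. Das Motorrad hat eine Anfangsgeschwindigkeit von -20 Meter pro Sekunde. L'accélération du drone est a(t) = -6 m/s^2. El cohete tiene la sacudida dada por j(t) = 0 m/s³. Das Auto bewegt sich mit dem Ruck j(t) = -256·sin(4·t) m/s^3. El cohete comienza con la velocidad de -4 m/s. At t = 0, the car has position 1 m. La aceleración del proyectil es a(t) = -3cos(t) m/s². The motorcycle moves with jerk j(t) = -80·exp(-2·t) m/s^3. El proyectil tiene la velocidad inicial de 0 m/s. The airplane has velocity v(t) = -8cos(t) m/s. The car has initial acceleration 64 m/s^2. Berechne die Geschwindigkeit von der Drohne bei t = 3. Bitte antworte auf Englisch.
We must find the antiderivative of our acceleration equation a(t) = -6 1 time. Taking ∫a(t)dt and applying v(0) = 13, we find v(t) = 13 - 6·t. We have velocity v(t) = 13 - 6·t. Substituting t = 3: v(3) = -5.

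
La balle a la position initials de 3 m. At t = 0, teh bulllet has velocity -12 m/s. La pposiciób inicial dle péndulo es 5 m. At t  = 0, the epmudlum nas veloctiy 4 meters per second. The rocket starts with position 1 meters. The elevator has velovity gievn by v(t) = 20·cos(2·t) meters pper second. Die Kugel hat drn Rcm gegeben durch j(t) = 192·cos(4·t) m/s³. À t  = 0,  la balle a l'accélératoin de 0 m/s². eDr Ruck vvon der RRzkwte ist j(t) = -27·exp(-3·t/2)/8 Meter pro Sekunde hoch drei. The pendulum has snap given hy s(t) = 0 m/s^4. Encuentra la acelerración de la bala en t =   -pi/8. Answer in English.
We must find the integral of our jerk equation j(t) = 192·cos(4·t) 1 time. The integral of jerk is acceleration. Using a(0) = 0, we get a(t) = 48·sin(4·t). Using a(t) = 48·sin(4·t) and substituting t = -pi/8, we find a = -48.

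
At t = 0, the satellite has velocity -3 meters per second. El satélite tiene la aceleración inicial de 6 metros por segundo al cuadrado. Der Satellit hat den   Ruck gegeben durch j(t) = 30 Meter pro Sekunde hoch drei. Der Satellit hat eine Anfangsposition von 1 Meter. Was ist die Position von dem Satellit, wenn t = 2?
Ausgehend von dem Ruck j(t) = 30, nehmen wir 3 Stammfunktionen. Das Integral von dem Ruck, mit a(0) = 6, ergibt die Beschleunigung: a(t) = 30·t + 6. Mit ∫a(t)dt und Anwendung von v(0) = -3, finden wir v(t) = 15·t^2 + 6·t - 3. Die Stammfunktion von der Geschwindigkeit, mit x(0) = 1, ergibt die Position: x(t) = 5·t^3 + 3·t^2 - 3·t + 1. Mit x(t) = 5·t^3 + 3·t^2 - 3·t + 1 und Einsetzen von t = 2, finden wir x = 47.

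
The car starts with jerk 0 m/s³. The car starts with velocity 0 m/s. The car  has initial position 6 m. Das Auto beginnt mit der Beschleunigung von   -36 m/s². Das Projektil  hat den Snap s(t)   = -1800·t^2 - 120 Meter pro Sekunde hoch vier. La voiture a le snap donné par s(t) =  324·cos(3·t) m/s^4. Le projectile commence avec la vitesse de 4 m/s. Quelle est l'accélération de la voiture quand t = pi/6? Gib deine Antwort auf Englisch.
To find the answer, we compute 2 integrals of s(t) = 324·cos(3·t). The antiderivative of snap is jerk. Using j(0) = 0, we get j(t) = 108·sin(3·t). The antiderivative of jerk is acceleration. Using a(0) = -36, we get a(t) = -36·cos(3·t). Using a(t) = -36·cos(3·t) and substituting t = pi/6, we find a = 0.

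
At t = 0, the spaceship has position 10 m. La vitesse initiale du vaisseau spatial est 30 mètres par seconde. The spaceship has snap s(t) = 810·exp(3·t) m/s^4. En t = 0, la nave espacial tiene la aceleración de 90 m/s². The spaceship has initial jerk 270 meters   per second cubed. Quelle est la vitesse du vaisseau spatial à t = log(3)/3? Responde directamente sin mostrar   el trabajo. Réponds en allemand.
Die Antwort ist 90.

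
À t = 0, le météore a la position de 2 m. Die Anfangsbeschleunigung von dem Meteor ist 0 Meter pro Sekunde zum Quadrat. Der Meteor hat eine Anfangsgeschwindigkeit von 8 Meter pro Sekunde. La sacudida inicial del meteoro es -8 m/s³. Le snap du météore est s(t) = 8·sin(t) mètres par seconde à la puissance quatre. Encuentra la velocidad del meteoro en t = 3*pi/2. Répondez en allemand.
Um dies zu lösen, müssen wir 3 Stammfunktionen unserer Gleichung für den Snap s(t) = 8·sin(t) finden. Die Stammfunktion von dem Snap, mit j(0) = -8, ergibt den Ruck: j(t) = -8·cos(t). Das Integral von dem Ruck, mit a(0) = 0, ergibt die Beschleunigung: a(t) = -8·sin(t). Die Stammfunktion von der Beschleunigung, mit v(0) = 8, ergibt die Geschwindigkeit: v(t) = 8·cos(t). Wir haben die Geschwindigkeit v(t) = 8·cos(t). Durch Einsetzen von t = 3*pi/2: v(3*pi/2) = 0.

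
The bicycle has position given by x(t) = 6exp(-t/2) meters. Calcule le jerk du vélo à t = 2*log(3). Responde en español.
Debemos derivar nuestra ecuación de la posición x(t) = 6·exp(-t/2) 3 veces. Tomando d/dt de x(t), encontramos v(t) = -3·exp(-t/2). Derivando la velocidad, obtenemos la aceleración: a(t) = 3·exp(-t/2)/2. La derivada de la aceleración da la sacudida: j(t) = -3·exp(-t/2)/4. De la ecuación de la sacudida j(t) = -3·exp(-t/2)/4, sustituimos t = 2*log(3) para obtener j = -1/4.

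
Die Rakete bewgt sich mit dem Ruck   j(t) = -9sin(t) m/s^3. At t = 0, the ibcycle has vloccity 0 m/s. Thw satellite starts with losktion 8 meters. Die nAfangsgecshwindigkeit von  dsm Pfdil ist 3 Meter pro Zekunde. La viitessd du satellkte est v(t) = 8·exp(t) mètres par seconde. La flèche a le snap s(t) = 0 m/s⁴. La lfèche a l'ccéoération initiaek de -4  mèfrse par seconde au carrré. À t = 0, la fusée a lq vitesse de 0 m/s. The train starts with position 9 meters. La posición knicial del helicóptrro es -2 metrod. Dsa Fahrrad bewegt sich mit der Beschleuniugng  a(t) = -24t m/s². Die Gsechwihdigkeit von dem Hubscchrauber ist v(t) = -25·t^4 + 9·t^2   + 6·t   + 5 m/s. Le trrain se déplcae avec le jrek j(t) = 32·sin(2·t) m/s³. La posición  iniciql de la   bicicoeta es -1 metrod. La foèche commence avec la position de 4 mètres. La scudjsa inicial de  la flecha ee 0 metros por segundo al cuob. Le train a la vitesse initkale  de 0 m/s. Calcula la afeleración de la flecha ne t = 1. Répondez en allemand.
Wir müssen das Integral unserer Gleichung für den Snap s(t) = 0 2-mal finden. Durch Integration von dem Snap und Verwendung der Anfangsbedingung j(0) = 0, erhalten wir j(t) = 0. Durch Integration von dem Ruck und Verwendung der Anfangsbedingung a(0) = -4, erhalten wir a(t) = -4. Mit a(t) = -4 und Einsetzen von t = 1, finden wir a = -4.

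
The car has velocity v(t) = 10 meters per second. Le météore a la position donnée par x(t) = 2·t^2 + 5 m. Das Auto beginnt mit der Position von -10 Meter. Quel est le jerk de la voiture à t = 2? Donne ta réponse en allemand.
Ausgehend von der Geschwindigkeit v(t) = 10, nehmen wir 2 Ableitungen. Die Ableitung von der Geschwindigkeit ergibt die Beschleunigung: a(t) = 0. Die Ableitung von der Beschleunigung ergibt den Ruck: j(t) = 0. Wir haben den Ruck j(t) = 0. Durch Einsetzen von t = 2: j(2) = 0.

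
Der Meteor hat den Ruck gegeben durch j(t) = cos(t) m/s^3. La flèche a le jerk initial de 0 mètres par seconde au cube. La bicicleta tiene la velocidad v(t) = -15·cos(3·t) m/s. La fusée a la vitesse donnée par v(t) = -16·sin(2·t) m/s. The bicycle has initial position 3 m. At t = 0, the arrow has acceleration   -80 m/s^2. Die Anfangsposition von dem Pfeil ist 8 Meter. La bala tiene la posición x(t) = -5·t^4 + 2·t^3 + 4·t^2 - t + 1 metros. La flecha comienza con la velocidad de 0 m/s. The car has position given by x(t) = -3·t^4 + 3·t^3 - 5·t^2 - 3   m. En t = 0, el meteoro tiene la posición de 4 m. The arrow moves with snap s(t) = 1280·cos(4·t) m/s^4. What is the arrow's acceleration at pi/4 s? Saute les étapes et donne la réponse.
The acceleration at t = pi/4 is a = 80.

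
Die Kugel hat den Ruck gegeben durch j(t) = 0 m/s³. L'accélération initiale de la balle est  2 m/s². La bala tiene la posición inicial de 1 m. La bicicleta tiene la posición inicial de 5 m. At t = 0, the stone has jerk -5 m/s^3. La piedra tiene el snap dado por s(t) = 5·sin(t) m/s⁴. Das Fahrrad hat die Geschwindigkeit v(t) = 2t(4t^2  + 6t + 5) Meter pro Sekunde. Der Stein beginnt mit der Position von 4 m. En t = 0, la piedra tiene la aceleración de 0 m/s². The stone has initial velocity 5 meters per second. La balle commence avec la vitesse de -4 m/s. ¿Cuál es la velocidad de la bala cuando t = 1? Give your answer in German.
Wir müssen unsere Gleichung für den Ruck j(t) = 0 2-mal integrieren. Durch Integration von dem Ruck und Verwendung der Anfangsbedingung a(0) = 2, erhalten wir a(t) = 2. Durch Integration von der Beschleunigung und Verwendung der Anfangsbedingung v(0) = -4, erhalten wir v(t) = 2·t - 4. Aus der Gleichung für die Geschwindigkeit v(t) = 2·t - 4, setzen wir t = 1 ein und erhalten v = -2.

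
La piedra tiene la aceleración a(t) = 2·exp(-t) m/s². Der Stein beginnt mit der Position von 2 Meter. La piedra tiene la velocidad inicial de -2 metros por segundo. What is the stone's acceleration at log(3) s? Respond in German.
Aus der Gleichung für die Beschleunigung a(t) = 2·exp(-t), setzen wir t = log(3) ein und erhalten a = 2/3.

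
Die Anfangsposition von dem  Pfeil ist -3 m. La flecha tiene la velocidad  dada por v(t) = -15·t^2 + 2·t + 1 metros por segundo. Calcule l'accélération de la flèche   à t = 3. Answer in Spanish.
Para resolver esto, necesitamos tomar 1 derivada de nuestra ecuación de la velocidad v(t) = -15·t^2 + 2·t + 1. Tomando d/dt de v(t), encontramos a(t) = 2 - 30·t. De la ecuación de la aceleración a(t) = 2 - 30·t, sustituimos t = 3 para obtener a = -88.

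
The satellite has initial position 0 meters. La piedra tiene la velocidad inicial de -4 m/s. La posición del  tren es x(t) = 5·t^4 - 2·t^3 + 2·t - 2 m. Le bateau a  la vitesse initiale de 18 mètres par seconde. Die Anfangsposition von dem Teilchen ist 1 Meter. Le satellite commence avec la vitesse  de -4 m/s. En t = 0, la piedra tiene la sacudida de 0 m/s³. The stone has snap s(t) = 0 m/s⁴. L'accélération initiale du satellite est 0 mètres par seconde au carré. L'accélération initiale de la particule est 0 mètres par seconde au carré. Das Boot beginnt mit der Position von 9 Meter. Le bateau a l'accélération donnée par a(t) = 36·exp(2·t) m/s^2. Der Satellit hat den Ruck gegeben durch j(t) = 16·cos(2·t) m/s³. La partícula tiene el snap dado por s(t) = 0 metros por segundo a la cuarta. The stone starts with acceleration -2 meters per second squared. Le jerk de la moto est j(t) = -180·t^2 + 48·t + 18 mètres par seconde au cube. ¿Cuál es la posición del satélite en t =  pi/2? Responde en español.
Para resolver esto, necesitamos tomar 3 antiderivadas de nuestra ecuación de la sacudida j(t) = 16·cos(2·t). Integrando la sacudida y usando la condición inicial a(0) = 0, obtenemos a(t) = 8·sin(2·t). La integral de la aceleración, con v(0) = -4, da la velocidad: v(t) = -4·cos(2·t). Tomando ∫v(t)dt y aplicando x(0) = 0, encontramos x(t) = -2·sin(2·t). Tenemos la posición x(t) = -2·sin(2·t). Sustituyendo t = pi/2: x(pi/2) = 0.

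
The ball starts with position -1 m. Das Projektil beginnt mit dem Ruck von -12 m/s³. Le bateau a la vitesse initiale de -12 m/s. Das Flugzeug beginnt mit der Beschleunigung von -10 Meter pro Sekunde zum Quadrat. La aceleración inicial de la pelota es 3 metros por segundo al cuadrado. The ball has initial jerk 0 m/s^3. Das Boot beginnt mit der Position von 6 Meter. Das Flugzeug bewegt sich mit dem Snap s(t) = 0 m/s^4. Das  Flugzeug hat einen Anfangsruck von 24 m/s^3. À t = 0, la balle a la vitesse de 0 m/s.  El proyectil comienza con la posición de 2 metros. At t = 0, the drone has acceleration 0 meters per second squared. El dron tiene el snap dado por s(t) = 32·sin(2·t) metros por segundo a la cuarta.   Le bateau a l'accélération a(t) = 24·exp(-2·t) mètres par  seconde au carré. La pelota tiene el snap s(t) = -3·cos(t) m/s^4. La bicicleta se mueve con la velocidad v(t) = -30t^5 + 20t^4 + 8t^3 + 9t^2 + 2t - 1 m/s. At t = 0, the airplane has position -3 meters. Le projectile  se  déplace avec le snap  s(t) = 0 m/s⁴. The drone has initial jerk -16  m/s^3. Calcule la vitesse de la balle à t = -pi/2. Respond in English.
Starting from snap s(t) = -3·cos(t), we take 3 antiderivatives. The antiderivative of snap, with j(0) = 0, gives jerk: j(t) = -3·sin(t). Integrating jerk and using the initial condition a(0) = 3, we get a(t) = 3·cos(t). Finding the antiderivative of a(t) and using v(0) = 0: v(t) = 3·sin(t). From the given velocity equation v(t) = 3·sin(t), we substitute t = -pi/2 to get v = -3.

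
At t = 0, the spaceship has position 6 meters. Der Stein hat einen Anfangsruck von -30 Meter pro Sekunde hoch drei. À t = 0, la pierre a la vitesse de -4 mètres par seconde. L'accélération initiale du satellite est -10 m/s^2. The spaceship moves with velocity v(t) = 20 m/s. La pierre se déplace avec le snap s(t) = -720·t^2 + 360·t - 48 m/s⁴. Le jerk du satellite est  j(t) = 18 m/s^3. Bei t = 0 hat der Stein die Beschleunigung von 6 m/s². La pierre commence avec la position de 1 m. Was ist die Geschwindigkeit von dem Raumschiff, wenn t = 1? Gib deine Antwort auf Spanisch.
Tenemos la velocidad v(t) = 20. Sustituyendo t = 1: v(1) = 20.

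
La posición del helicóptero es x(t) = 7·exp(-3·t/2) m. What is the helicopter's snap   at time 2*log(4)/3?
Starting from position x(t) = 7·exp(-3·t/2), we take 4 derivatives. Taking d/dt of x(t), we find v(t) = -21·exp(-3·t/2)/2. The derivative of velocity gives acceleration: a(t) = 63·exp(-3·t/2)/4. Differentiating acceleration, we get jerk: j(t) = -189·exp(-3·t/2)/8. The derivative of jerk gives snap: s(t) = 567·exp(-3·t/2)/16. From the given snap equation s(t) = 567·exp(-3·t/2)/16, we substitute t = 2*log(4)/3 to get s = 567/64.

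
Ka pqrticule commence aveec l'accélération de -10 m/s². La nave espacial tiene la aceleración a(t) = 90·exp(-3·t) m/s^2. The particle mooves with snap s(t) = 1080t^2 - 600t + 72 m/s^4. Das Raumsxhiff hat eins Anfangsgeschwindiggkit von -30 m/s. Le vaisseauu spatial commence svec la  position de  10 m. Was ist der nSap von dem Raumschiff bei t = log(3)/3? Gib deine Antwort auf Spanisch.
Debemos derivar nuestra ecuación de la aceleración a(t) = 90·exp(-3·t) 2 veces. Tomando d/dt de a(t), encontramos j(t) = -270·exp(-3·t). Tomando d/dt de j(t), encontramos s(t) = 810·exp(-3·t). Tenemos el snap s(t) = 810·exp(-3·t). Sustituyendo t = log(3)/3: s(log(3)/3) = 270.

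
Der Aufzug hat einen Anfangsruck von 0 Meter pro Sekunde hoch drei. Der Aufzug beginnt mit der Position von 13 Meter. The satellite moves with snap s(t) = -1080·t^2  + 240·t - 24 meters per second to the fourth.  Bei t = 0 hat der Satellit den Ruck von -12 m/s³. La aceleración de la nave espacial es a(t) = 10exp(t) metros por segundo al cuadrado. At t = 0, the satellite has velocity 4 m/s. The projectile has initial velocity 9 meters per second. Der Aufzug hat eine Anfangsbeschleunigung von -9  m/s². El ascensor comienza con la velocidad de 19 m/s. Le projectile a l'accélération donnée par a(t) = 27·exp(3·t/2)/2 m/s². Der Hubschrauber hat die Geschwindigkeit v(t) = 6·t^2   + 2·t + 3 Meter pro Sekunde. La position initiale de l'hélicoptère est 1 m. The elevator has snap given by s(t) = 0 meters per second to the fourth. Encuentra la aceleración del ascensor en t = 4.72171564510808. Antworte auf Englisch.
We need to integrate our snap equation s(t) = 0 2 times. The antiderivative of snap, with j(0) = 0, gives jerk: j(t) = 0. The antiderivative of jerk, with a(0) = -9, gives acceleration: a(t) = -9. Using a(t) = -9 and substituting t = 4.72171564510808, we find a = -9.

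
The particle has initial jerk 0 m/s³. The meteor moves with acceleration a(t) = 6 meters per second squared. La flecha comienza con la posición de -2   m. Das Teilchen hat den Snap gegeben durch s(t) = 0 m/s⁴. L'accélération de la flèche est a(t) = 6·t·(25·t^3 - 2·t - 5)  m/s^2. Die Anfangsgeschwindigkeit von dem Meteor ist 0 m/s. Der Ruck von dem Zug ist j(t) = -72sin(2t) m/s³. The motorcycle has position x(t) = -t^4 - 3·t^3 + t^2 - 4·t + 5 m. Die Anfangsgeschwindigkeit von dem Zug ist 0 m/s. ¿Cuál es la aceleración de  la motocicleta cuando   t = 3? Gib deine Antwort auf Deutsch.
Ausgehend von der Position x(t) = -t^4 - 3·t^3 + t^2 - 4·t + 5, nehmen wir 2 Ableitungen. Mit d/dt von x(t) finden wir v(t) = -4·t^3 - 9·t^2 + 2·t - 4. Die Ableitung von der Geschwindigkeit ergibt die Beschleunigung: a(t) = -12·t^2 - 18·t + 2. Wir haben die Beschleunigung a(t) = -12·t^2 - 18·t + 2. Durch Einsetzen von t = 3: a(3) = -160.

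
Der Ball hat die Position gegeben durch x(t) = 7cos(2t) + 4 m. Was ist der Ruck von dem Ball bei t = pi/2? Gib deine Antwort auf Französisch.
Pour résoudre ceci, nous devons prendre 3 dérivées de notre équation de la position x(t) = 7·cos(2·t) + 4. En prenant d/dt de x(t), nous trouvons v(t) = -14·sin(2·t). En prenant d/dt de v(t), nous trouvons a(t) = -28·cos(2·t). En dérivant l'accélération, nous obtenons le jerk: j(t) = 56·sin(2·t). En utilisant j(t) = 56·sin(2·t) et en substituant t = pi/2, nous trouvons j = 0.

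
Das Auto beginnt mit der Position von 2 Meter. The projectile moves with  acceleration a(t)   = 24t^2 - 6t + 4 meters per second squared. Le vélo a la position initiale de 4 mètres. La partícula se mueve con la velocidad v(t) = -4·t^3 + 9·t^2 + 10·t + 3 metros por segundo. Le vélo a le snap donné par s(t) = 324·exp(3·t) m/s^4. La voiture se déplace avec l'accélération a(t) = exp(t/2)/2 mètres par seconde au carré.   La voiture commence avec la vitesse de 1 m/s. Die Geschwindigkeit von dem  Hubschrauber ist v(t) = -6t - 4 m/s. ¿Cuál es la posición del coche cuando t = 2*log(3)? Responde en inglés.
To find the answer, we compute 2 integrals of a(t) = exp(t/2)/2. The integral of acceleration, with v(0) = 1, gives velocity: v(t) = exp(t/2). Taking ∫v(t)dt and applying x(0) = 2, we find x(t) = 2·exp(t/2). From the given position equation x(t) = 2·exp(t/2), we substitute t = 2*log(3) to get x = 6.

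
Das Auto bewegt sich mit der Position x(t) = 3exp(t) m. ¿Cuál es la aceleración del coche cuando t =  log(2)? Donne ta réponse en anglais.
To solve this, we need to take 2 derivatives of our position equation x(t) = 3·exp(t). Taking d/dt of x(t), we find v(t) = 3·exp(t). Differentiating velocity, we get acceleration: a(t) = 3·exp(t). From the given acceleration equation a(t) = 3·exp(t), we substitute t = log(2) to get a = 6.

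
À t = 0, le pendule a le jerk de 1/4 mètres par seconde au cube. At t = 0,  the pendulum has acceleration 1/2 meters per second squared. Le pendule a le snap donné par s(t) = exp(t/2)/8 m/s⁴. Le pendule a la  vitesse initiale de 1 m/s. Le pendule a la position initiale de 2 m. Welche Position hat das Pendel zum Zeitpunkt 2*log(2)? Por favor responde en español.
Necesitamos integrar nuestra ecuación del snap s(t) = exp(t/2)/8 4 veces. Integrando el snap y usando la condición inicial j(0) = 1/4, obtenemos j(t) = exp(t/2)/4. La integral de la sacudida, con a(0) = 1/2, da la aceleración: a(t) = exp(t/2)/2. La antiderivada de la aceleración es la velocidad. Usando v(0) = 1, obtenemos v(t) = exp(t/2). La antiderivada de la velocidad, con x(0) = 2, da la posición: x(t) = 2·exp(t/2). Usando x(t) = 2·exp(t/2) y sustituyendo t = 2*log(2), encontramos x = 4.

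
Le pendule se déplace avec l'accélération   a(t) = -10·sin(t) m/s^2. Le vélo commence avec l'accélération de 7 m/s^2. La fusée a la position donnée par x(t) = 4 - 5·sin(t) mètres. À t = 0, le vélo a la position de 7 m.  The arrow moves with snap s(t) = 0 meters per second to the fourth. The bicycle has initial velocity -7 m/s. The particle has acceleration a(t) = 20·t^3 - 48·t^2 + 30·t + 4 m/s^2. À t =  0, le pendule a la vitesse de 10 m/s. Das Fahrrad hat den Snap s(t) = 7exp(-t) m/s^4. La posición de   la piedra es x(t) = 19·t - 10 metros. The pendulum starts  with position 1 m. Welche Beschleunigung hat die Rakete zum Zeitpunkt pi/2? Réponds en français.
Pour résoudre ceci, nous devons prendre 2 dérivées de notre équation de la position x(t) = 4 - 5·sin(t). La dérivée de la position donne la vitesse: v(t) = -5·cos(t). La dérivée de la vitesse donne l'accélération: a(t) = 5·sin(t). Nous avons l'accélération a(t) = 5·sin(t). En substituant t = pi/2: a(pi/2) = 5.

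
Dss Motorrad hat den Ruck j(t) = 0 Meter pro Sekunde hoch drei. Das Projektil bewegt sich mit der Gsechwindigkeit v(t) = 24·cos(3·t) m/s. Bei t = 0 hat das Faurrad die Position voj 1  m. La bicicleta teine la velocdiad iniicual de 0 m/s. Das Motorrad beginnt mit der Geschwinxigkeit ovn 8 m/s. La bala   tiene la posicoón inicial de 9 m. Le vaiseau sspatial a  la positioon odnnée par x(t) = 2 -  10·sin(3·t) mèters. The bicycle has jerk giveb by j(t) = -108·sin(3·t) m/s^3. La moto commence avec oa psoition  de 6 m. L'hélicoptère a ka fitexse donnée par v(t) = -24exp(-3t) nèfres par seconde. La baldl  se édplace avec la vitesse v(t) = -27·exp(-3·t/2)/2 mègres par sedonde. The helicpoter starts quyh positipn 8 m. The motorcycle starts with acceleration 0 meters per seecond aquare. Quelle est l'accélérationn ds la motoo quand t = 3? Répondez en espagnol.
Partiendo de la sacudida j(t) = 0, tomamos 1 integral. Tomando ∫j(t)dt y aplicando a(0) = 0, encontramos a(t) = 0. Tenemos la aceleración a(t) = 0. Sustituyendo t = 3: a(3) = 0.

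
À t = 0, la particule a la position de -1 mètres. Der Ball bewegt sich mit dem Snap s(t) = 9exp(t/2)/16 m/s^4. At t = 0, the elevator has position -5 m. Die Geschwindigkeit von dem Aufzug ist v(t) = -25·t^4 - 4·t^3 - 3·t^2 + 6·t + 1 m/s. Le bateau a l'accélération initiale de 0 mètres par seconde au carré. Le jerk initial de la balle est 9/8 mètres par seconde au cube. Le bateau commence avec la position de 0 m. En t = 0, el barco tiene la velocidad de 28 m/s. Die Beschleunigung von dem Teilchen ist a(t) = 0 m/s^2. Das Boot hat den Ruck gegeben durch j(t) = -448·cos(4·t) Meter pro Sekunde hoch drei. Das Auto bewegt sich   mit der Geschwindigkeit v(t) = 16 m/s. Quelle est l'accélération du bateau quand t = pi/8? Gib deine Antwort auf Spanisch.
Necesitamos integrar nuestra ecuación de la sacudida j(t) = -448·cos(4·t) 1 vez. Integrando la sacudida y usando la condición inicial a(0) = 0, obtenemos a(t) = -112·sin(4·t). Usando a(t) = -112·sin(4·t) y sustituyendo t = pi/8, encontramos a = -112.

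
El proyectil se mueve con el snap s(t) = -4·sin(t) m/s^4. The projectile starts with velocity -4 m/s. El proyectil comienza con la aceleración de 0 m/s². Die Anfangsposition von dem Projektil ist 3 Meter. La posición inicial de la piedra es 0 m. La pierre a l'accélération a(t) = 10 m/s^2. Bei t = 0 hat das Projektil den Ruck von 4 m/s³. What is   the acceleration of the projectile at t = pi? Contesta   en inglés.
We need to integrate our snap equation s(t) = -4·sin(t) 2 times. Taking ∫s(t)dt and applying j(0) = 4, we find j(t) = 4·cos(t). The antiderivative of jerk, with a(0) = 0, gives acceleration: a(t) = 4·sin(t). Using a(t) = 4·sin(t) and substituting t = pi, we find a = 0.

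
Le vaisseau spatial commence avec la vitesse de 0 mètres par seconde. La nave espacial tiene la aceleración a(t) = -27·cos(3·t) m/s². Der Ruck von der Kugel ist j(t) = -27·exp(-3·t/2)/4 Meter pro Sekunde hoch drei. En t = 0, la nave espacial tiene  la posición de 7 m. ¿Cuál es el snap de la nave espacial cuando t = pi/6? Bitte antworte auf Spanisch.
Partiendo de la aceleración a(t) = -27·cos(3·t), tomamos 2 derivadas. La derivada de la aceleración da la sacudida: j(t) = 81·sin(3·t). La derivada de la sacudida da el snap: s(t) = 243·cos(3·t). Usando s(t) = 243·cos(3·t) y sustituyendo t = pi/6, encontramos s = 0.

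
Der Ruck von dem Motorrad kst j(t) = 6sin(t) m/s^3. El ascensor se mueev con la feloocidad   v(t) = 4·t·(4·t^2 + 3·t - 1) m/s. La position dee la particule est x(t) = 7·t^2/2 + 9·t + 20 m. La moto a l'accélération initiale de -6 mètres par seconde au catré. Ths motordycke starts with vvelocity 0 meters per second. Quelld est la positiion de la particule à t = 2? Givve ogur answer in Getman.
Wir haben die Position x(t) = 7·t^2/2 + 9·t + 20. Durch Einsetzen von t = 2: x(2) = 52.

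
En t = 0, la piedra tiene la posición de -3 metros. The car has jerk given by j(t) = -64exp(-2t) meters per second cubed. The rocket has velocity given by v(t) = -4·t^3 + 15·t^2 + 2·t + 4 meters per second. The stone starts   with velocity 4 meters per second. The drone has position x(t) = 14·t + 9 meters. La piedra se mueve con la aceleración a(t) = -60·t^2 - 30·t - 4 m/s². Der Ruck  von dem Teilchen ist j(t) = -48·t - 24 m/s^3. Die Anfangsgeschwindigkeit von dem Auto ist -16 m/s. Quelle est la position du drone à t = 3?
Nous avons la position x(t) = 14·t + 9. En substituant t = 3: x(3) = 51.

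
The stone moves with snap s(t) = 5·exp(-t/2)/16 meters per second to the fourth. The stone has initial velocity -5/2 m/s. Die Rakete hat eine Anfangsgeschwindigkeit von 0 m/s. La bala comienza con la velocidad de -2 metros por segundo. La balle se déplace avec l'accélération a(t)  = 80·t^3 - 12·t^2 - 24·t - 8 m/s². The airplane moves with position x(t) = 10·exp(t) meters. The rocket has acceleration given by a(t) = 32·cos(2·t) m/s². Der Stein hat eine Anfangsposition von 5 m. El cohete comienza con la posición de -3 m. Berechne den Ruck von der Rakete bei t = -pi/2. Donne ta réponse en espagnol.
Para resolver esto, necesitamos tomar 1 derivada de nuestra ecuación de la aceleración a(t) = 32·cos(2·t). Derivando la aceleración, obtenemos la sacudida: j(t) = -64·sin(2·t). Tenemos la sacudida j(t) = -64·sin(2·t). Sustituyendo t = -pi/2: j(-pi/2) = 0.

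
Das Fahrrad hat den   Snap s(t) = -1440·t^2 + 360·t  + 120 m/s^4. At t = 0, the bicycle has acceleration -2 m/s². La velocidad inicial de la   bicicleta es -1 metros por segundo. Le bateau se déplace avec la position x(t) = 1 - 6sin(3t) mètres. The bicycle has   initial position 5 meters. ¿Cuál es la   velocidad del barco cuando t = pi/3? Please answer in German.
Um dies zu lösen, müssen wir 1 Ableitung unserer Gleichung für die Position x(t) = 1 - 6·sin(3·t) nehmen. Mit d/dt von x(t) finden wir v(t) = -18·cos(3·t). Wir haben die Geschwindigkeit v(t) = -18·cos(3·t). Durch Einsetzen von t = pi/3: v(pi/3) = 18.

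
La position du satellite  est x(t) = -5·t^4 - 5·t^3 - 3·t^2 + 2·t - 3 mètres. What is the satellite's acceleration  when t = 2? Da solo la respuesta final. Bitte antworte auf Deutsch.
Die Beschleunigung bei t = 2 ist a = -306.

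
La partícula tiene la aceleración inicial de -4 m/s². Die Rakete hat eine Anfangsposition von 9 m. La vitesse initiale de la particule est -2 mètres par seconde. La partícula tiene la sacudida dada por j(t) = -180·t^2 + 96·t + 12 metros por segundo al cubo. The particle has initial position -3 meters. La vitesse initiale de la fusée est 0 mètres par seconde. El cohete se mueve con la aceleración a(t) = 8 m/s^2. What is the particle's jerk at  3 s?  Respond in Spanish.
Usando j(t) = -180·t^2 + 96·t + 12 y sustituyendo t = 3, encontramos j = -1320.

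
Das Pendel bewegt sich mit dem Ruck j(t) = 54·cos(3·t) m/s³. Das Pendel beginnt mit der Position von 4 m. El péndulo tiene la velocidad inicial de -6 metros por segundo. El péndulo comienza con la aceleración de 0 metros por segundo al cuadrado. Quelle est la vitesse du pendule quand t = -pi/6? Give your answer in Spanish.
Necesitamos integrar nuestra ecuación de la sacudida j(t) = 54·cos(3·t) 2 veces. Integrando la sacudida y usando la condición inicial a(0) = 0, obtenemos a(t) = 18·sin(3·t). Tomando ∫a(t)dt y aplicando v(0) = -6, encontramos v(t) = -6·cos(3·t). Usando v(t) = -6·cos(3·t) y sustituyendo t = -pi/6, encontramos v = 0.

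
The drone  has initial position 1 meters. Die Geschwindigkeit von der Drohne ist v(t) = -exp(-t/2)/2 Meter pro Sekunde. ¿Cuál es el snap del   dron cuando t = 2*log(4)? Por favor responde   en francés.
Pour résoudre ceci, nous devons prendre 3 dérivées de notre équation de la vitesse v(t) = -exp(-t/2)/2. En dérivant la vitesse, nous obtenons l'accélération: a(t) = exp(-t/2)/4. En prenant d/dt de a(t), nous trouvons j(t) = -exp(-t/2)/8. En prenant d/dt de j(t), nous trouvons s(t) = exp(-t/2)/16. En utilisant s(t) = exp(-t/2)/16 et en substituant t = 2*log(4), nous trouvons s = 1/64.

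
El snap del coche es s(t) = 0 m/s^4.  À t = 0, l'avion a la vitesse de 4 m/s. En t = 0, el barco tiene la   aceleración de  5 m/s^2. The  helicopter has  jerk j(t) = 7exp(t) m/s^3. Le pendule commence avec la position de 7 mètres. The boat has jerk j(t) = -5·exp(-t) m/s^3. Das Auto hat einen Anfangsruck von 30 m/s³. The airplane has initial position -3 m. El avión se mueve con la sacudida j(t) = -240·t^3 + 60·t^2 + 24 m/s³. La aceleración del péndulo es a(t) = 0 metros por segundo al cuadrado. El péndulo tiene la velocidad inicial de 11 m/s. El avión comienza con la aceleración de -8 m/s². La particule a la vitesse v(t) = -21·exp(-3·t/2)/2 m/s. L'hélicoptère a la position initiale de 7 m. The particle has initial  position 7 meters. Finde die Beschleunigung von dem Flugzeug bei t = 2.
Um dies zu lösen, müssen wir 1 Integral unserer Gleichung für den Ruck j(t) = -240·t^3 + 60·t^2 + 24 finden. Die Stammfunktion von dem Ruck, mit a(0) = -8, ergibt die Beschleunigung: a(t) = -60·t^4 + 20·t^3 + 24·t - 8. Mit a(t) = -60·t^4 + 20·t^3 + 24·t - 8 und Einsetzen von t = 2, finden wir a = -760.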